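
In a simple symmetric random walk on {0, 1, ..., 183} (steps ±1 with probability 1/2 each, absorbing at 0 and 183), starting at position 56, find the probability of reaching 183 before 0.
P(hit 183 before 0) = 56/183

Let u_k = P(hit 183 before 0 | start at k). Then u_0 = 0, u_183 = 1, and u_k = u_{k-1}/2 + u_{k+1}/2 for 1 ≤ k ≤ 182. This harmonic recurrence is solved by u_k = k/183, giving u_56 = 56/183.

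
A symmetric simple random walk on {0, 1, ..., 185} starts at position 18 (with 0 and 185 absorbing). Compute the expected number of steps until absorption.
E[τ | X_0 = 18] = 3006

Let v_k = E[τ | X_0 = k]. Boundary: v_0 = v_185 = 0. Recurrence: v_k = 1 + (v_{k-1} + v_{k+1})/2 for 1 ≤ k ≤ 184. The particular solution to v_k − (v_{k-1} + v_{k+1})/2 = 1 is v_k = −k^2. Adding homogeneous solution A + B k and matching boundaries gives v_k = k (185 − k). Substituting k = 18: v_18 = 18 · 167 = 3006.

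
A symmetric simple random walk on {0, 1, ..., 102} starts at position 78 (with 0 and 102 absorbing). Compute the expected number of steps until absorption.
E[τ | X_0 = 78] = 1872

Let v_k = E[τ | X_0 = k]. Boundary: v_0 = v_102 = 0. Recurrence: v_k = 1 + (v_{k-1} + v_{k+1})/2 for 1 ≤ k ≤ 101. The particular solution to v_k − (v_{k-1} + v_{k+1})/2 = 1 is v_k = −k^2. Adding homogeneous solution A + B k and matching boundaries gives v_k = k (102 − k). Substituting k = 78: v_78 = 78 · 24 = 1872.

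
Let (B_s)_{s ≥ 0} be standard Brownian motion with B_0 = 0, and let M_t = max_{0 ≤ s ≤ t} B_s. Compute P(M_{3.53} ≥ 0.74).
P(M_{3.53} ≥ 0.74) = 2·P(B_{3.53} ≥ 0.74) = 2(1 − Φ(0.74/√3.53)) ≈ 0.6937

By the reflection principle for Brownian motion, P(M_t ≥ a) = 2 · P(B_t ≥ a) for a ≥ 0. Since B_t ~ N(0, t), P(B_t ≥ 0.74) = 1 − Φ(0.74/√t) = 1 − Φ(0.74/√3.53) = 1 − Φ(0.3939). So
  P(M_{3.53} ≥ 0.74) = 2(1 − Φ(0.3939)) ≈ 0.6937.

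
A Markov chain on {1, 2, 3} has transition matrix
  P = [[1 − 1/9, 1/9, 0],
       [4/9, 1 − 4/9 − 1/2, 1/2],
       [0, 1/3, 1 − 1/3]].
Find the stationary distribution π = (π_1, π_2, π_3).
π = (8/13, 2/13, 3/13)

This is a birth-death chain on three states, which satisfies detailed balance: π_1 · P_{12} = π_2 · P_{21} and π_2 · P_{23} = π_3 · P_{32}.
From π_1 · 1/9 = π_2 · 4/9: π_2/π_1 = (1/9)/(4/9) = 1/4.
From π_2 · 1/2 = π_3 · 1/3: π_3/π_2 = (1/2)/(1/3) = 3/2.
Take π_1 proportional to 1; then unnormalized π = (1, 1/4, 3/8). Normalize by dividing by the sum 13/8:
  π = (8/13, 2/13, 3/13).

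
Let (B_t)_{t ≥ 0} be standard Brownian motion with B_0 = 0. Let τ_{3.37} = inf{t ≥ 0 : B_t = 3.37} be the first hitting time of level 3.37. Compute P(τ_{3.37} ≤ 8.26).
P(τ_{3.37} ≤ 8.26) = 2(1 − Φ(3.37/√8.26)) = 2(1 − Φ(1.1726)) ≈ 0.2410

By the reflection principle for standard BM, P(τ_b ≤ t) = 2 · P(B_t ≥ b). Since B_t ~ N(0, t), P(B_t ≥ 3.37) = 1 − Φ(3.37/√t) = 1 − Φ(3.37/√8.26) = 1 − Φ(1.1726) ≈ 0.12048. Doubling: P(τ_{3.37} ≤ 8.26) ≈ 2 · 0.12048 = 0.24096 ≈ 0.2410.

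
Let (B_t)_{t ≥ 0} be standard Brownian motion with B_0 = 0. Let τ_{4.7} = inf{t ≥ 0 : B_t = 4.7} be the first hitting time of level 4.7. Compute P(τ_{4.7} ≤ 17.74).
P(τ_{4.7} ≤ 17.74) = 2(1 − Φ(4.7/√17.74)) = 2(1 − Φ(1.1159)) ≈ 0.2645

By the reflection principle for standard BM, P(τ_b ≤ t) = 2 · P(B_t ≥ b). Since B_t ~ N(0, t), P(B_t ≥ 4.7) = 1 − Φ(4.7/√t) = 1 − Φ(4.7/√17.74) = 1 − Φ(1.1159) ≈ 0.13223. Doubling: P(τ_{4.7} ≤ 17.74) ≈ 2 · 0.13223 = 0.26446 ≈ 0.2645.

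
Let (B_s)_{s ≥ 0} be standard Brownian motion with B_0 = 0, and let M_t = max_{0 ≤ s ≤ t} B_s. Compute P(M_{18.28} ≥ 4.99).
P(M_{18.28} ≥ 4.99) = 2·P(B_{18.28} ≥ 4.99) = 2(1 − Φ(4.99/√18.28)) ≈ 0.2432

By the reflection principle for Brownian motion, P(M_t ≥ a) = 2 · P(B_t ≥ a) for a ≥ 0. Since B_t ~ N(0, t), P(B_t ≥ 4.99) = 1 − Φ(4.99/√t) = 1 − Φ(4.99/√18.28) = 1 − Φ(1.1671). So
  P(M_{18.28} ≥ 4.99) = 2(1 − Φ(1.1671)) ≈ 0.2432.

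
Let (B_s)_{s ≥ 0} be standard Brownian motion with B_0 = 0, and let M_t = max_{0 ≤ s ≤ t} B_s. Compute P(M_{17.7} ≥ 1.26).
P(M_{17.7} ≥ 1.26) = 2·P(B_{17.7} ≥ 1.26) = 2(1 − Φ(1.26/√17.7)) ≈ 0.7646

By the reflection principle for Brownian motion, P(M_t ≥ a) = 2 · P(B_t ≥ a) for a ≥ 0. Since B_t ~ N(0, t), P(B_t ≥ 1.26) = 1 − Φ(1.26/√t) = 1 − Φ(1.26/√17.7) = 1 − Φ(0.2995). So
  P(M_{17.7} ≥ 1.26) = 2(1 − Φ(0.2995)) ≈ 0.7646.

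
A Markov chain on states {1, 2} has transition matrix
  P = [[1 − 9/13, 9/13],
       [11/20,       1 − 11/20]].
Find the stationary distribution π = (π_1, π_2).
π_1 = 143/323, π_2 = 180/323

Solve πP = π with π_1 + π_2 = 1. From πP = π: π_1 · (1 − 9/13) + π_2 · 11/20 = π_1 ⇒ π_2 · 11/20 = π_1 · 9/13 ⇒ π_2/π_1 = (9/13)/(11/20) = 180/143. Together with π_1 + π_2 = 1:
  π_1 = (11/20)/(9/13 + 11/20) = (11/20)/(323/260) = 143/323,
  π_2 = (9/13)/(9/13 + 11/20) = (9/13)/(323/260) = 180/323.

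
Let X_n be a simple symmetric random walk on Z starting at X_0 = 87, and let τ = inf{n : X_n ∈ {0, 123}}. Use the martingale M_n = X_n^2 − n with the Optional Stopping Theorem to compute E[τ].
E[τ] = 3132

M_n = X_n^2 − n is a martingale (since E[X_{n+1}^2 | F_n] = X_n^2 + 1). By OST (τ has finite mean in a bounded region), E[M_τ] = E[M_0] = X_0^2 − 0 = 87^2 = 7569. Also E[M_τ] = E[X_τ^2] − E[τ]. The walk exits at 0 or 123, with P(hit 123 first) = 87/123, so E[X_τ^2] = 123^2 · 87/123 + 0 = 10701. Thus E[τ] = E[X_τ^2] − E[M_τ] = 10701 − 7569 = 3132 = 87(123 − 87) = 3132.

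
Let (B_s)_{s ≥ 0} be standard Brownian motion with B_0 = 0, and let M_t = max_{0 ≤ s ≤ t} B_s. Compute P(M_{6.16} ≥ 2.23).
P(M_{6.16} ≥ 2.23) = 2·P(B_{6.16} ≥ 2.23) = 2(1 − Φ(2.23/√6.16)) ≈ 0.3689

By the reflection principle for Brownian motion, P(M_t ≥ a) = 2 · P(B_t ≥ a) for a ≥ 0. Since B_t ~ N(0, t), P(B_t ≥ 2.23) = 1 − Φ(2.23/√t) = 1 − Φ(2.23/√6.16) = 1 − Φ(0.8985). So
  P(M_{6.16} ≥ 2.23) = 2(1 − Φ(0.8985)) ≈ 0.3689.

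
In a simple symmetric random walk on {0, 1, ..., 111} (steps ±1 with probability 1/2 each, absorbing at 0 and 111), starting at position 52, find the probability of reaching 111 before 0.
P(hit 111 before 0) = 52/111

Let u_k = P(hit 111 before 0 | start at k). Then u_0 = 0, u_111 = 1, and u_k = u_{k-1}/2 + u_{k+1}/2 for 1 ≤ k ≤ 110. This harmonic recurrence is solved by u_k = k/111, giving u_52 = 52/111.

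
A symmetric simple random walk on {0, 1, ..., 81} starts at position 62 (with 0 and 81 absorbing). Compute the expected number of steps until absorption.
E[τ | X_0 = 62] = 1178

Let v_k = E[τ | X_0 = k]. Boundary: v_0 = v_81 = 0. Recurrence: v_k = 1 + (v_{k-1} + v_{k+1})/2 for 1 ≤ k ≤ 80. The particular solution to v_k − (v_{k-1} + v_{k+1})/2 = 1 is v_k = −k^2. Adding homogeneous solution A + B k and matching boundaries gives v_k = k (81 − k). Substituting k = 62: v_62 = 62 · 19 = 1178.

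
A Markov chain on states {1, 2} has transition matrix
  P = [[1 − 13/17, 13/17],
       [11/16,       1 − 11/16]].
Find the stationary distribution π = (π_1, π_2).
π_1 = 187/395, π_2 = 208/395

Solve πP = π with π_1 + π_2 = 1. From πP = π: π_1 · (1 − 13/17) + π_2 · 11/16 = π_1 ⇒ π_2 · 11/16 = π_1 · 13/17 ⇒ π_2/π_1 = (13/17)/(11/16) = 208/187. Together with π_1 + π_2 = 1:
  π_1 = (11/16)/(13/17 + 11/16) = (11/16)/(395/272) = 187/395,
  π_2 = (13/17)/(13/17 + 11/16) = (13/17)/(395/272) = 208/395.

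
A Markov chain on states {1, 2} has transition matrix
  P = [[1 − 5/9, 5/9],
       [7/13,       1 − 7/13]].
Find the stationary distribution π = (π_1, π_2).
π_1 = 63/128, π_2 = 65/128

Solve πP = π with π_1 + π_2 = 1. From πP = π: π_1 · (1 − 5/9) + π_2 · 7/13 = π_1 ⇒ π_2 · 7/13 = π_1 · 5/9 ⇒ π_2/π_1 = (5/9)/(7/13) = 65/63. Together with π_1 + π_2 = 1:
  π_1 = (7/13)/(5/9 + 7/13) = (7/13)/(128/117) = 63/128,
  π_2 = (5/9)/(5/9 + 7/13) = (5/9)/(128/117) = 65/128.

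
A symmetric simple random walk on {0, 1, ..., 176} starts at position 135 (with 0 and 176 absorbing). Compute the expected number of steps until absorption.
E[τ | X_0 = 135] = 5535

Let v_k = E[τ | X_0 = k]. Boundary: v_0 = v_176 = 0. Recurrence: v_k = 1 + (v_{k-1} + v_{k+1})/2 for 1 ≤ k ≤ 175. The particular solution to v_k − (v_{k-1} + v_{k+1})/2 = 1 is v_k = −k^2. Adding homogeneous solution A + B k and matching boundaries gives v_k = k (176 − k). Substituting k = 135: v_135 = 135 · 41 = 5535.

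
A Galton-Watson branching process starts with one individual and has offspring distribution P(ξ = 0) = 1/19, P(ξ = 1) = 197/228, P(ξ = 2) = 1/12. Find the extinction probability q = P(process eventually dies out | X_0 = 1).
q = 12/19

The pgf is f(s) = 1/19 + 197/228·s + 1/12·s². The extinction probability q is the smallest fixed point of f in [0, 1]. Setting s = f(s):
  1/12·s² + (197/228 − 1)·s + 1/19 = 0
  1/12·s² − (1/19 + 1/12)·s + 1/19 = 0
which factors as (s − 1)·(1/12·s − 1/19) = 0, giving roots s = 1 and s = (1/19)/(1/12) = 12/19.
Mean offspring μ = 197/228 + 2·1/12 = 235/228 > 1 (supercritical), so q < 1. The extinction probability is the smaller root: q = (1/19)/(1/12) = 12/19.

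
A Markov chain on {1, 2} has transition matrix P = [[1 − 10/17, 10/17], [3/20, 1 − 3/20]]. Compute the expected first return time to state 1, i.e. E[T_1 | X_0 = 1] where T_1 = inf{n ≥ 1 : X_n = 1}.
E[T_1 | X_0 = 1] = 1/π_1 = 251/51

For an irreducible recurrent Markov chain with stationary distribution π, E[T_i | X_0 = i] = 1/π_i (Kac's formula). Here π_1 = (3/20)/(10/17 + 3/20) = (3/20)/(251/340) = 51/251, so E[T_1 | X_0 = 1] = 1/π_1 = (10/17 + 3/20)/(3/20) = (251/340)/(3/20) = 251/51.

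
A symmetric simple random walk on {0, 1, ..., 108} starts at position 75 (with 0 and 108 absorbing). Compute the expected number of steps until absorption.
E[τ | X_0 = 75] = 2475

Let v_k = E[τ | X_0 = k]. Boundary: v_0 = v_108 = 0. Recurrence: v_k = 1 + (v_{k-1} + v_{k+1})/2 for 1 ≤ k ≤ 107. The particular solution to v_k − (v_{k-1} + v_{k+1})/2 = 1 is v_k = −k^2. Adding homogeneous solution A + B k and matching boundaries gives v_k = k (108 − k). Substituting k = 75: v_75 = 75 · 33 = 2475.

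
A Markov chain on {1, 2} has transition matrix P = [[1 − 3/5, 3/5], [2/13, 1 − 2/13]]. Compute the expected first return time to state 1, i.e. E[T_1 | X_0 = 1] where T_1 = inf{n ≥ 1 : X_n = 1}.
E[T_1 | X_0 = 1] = 1/π_1 = 49/10

For an irreducible recurrent Markov chain with stationary distribution π, E[T_i | X_0 = i] = 1/π_i (Kac's formula). Here π_1 = (2/13)/(3/5 + 2/13) = (2/13)/(49/65) = 10/49, so E[T_1 | X_0 = 1] = 1/π_1 = (3/5 + 2/13)/(2/13) = (49/65)/(2/13) = 49/10.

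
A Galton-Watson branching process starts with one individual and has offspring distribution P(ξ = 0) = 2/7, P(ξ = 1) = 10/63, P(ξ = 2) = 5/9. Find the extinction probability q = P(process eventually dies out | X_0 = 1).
q = 18/35

The pgf is f(s) = 2/7 + 10/63·s + 5/9·s². The extinction probability q is the smallest fixed point of f in [0, 1]. Setting s = f(s):
  5/9·s² + (10/63 − 1)·s + 2/7 = 0
  5/9·s² − (2/7 + 5/9)·s + 2/7 = 0
which factors as (s − 1)·(5/9·s − 2/7) = 0, giving roots s = 1 and s = (2/7)/(5/9) = 18/35.
Mean offspring μ = 10/63 + 2·5/9 = 80/63 > 1 (supercritical), so q < 1. The extinction probability is the smaller root: q = (2/7)/(5/9) = 18/35.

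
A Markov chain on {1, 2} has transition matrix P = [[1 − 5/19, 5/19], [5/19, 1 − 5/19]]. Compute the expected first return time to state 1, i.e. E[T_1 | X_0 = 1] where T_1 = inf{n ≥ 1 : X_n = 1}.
E[T_1 | X_0 = 1] = 1/π_1 = 2

For an irreducible recurrent Markov chain with stationary distribution π, E[T_i | X_0 = i] = 1/π_i (Kac's formula). Here π_1 = (5/19)/(5/19 + 5/19) = (5/19)/(10/19) = 1/2, so E[T_1 | X_0 = 1] = 1/π_1 = (5/19 + 5/19)/(5/19) = (10/19)/(5/19) = 2.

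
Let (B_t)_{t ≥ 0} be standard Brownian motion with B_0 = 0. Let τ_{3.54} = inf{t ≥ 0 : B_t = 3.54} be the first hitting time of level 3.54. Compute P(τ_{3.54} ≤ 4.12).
P(τ_{3.54} ≤ 4.12) = 2(1 − Φ(3.54/√4.12)) = 2(1 − Φ(1.7440)) ≈ 0.0812

By the reflection principle for standard BM, P(τ_b ≤ t) = 2 · P(B_t ≥ b). Since B_t ~ N(0, t), P(B_t ≥ 3.54) = 1 − Φ(3.54/√t) = 1 − Φ(3.54/√4.12) = 1 − Φ(1.7440) ≈ 0.04058. Doubling: P(τ_{3.54} ≤ 4.12) ≈ 2 · 0.04058 = 0.08116 ≈ 0.0812.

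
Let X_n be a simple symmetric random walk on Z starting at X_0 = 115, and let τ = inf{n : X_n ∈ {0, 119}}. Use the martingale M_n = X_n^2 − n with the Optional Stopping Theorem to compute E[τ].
E[τ] = 460

M_n = X_n^2 − n is a martingale (since E[X_{n+1}^2 | F_n] = X_n^2 + 1). By OST (τ has finite mean in a bounded region), E[M_τ] = E[M_0] = X_0^2 − 0 = 115^2 = 13225. Also E[M_τ] = E[X_τ^2] − E[τ]. The walk exits at 0 or 119, with P(hit 119 first) = 115/119, so E[X_τ^2] = 119^2 · 115/119 + 0 = 13685. Thus E[τ] = E[X_τ^2] − E[M_τ] = 13685 − 13225 = 460 = 115(119 − 115) = 460.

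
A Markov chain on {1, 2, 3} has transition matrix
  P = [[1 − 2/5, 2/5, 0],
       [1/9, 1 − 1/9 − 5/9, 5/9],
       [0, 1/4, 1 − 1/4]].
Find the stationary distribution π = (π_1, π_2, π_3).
π = (5/63, 2/7, 40/63)

This is a birth-death chain on three states, which satisfies detailed balance: π_1 · P_{12} = π_2 · P_{21} and π_2 · P_{23} = π_3 · P_{32}.
From π_1 · 2/5 = π_2 · 1/9: π_2/π_1 = (2/5)/(1/9) = 18/5.
From π_2 · 5/9 = π_3 · 1/4: π_3/π_2 = (5/9)/(1/4) = 20/9.
Take π_1 proportional to 1; then unnormalized π = (1, 18/5, 8). Normalize by dividing by the sum 63/5:
  π = (5/63, 2/7, 40/63).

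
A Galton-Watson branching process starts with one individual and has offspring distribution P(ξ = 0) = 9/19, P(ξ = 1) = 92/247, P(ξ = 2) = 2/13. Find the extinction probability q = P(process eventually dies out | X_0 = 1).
q = 1

Mean offspring μ = 0·9/19 + 1·92/247 + 2·2/13 = 168/247 ≤ 1. For μ ≤ 1 with offspring not concentrated at 1, the Galton-Watson process goes extinct almost surely, so q = 1.
(Algebraic check: The pgf is f(s) = 9/19 + 92/247·s + 2/13·s². The extinction probability q is the smallest fixed point of f in [0, 1]. Setting s = f(s):
  2/13·s² + (92/247 − 1)·s + 9/19 = 0
  2/13·s² − (9/19 + 2/13)·s + 9/19 = 0
which factors as (s − 1)·(2/13·s − 9/19) = 0, giving roots s = 1 and s = (9/19)/(2/13) = 117/38. Since 117/38 ≥ 1, the smallest root in [0, 1] is s = 1.)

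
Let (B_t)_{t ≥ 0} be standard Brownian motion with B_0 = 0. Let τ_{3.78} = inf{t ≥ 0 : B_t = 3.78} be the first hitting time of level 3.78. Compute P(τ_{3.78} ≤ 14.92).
P(τ_{3.78} ≤ 14.92) = 2(1 − Φ(3.78/√14.92)) = 2(1 − Φ(0.9786)) ≈ 0.3278

By the reflection principle for standard BM, P(τ_b ≤ t) = 2 · P(B_t ≥ b). Since B_t ~ N(0, t), P(B_t ≥ 3.78) = 1 − Φ(3.78/√t) = 1 − Φ(3.78/√14.92) = 1 − Φ(0.9786) ≈ 0.16389. Doubling: P(τ_{3.78} ≤ 14.92) ≈ 2 · 0.16389 = 0.32778 ≈ 0.3278.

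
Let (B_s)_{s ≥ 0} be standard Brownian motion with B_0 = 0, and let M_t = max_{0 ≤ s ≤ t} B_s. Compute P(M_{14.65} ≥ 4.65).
P(M_{14.65} ≥ 4.65) = 2·P(B_{14.65} ≥ 4.65) = 2(1 − Φ(4.65/√14.65)) ≈ 0.2244

By the reflection principle for Brownian motion, P(M_t ≥ a) = 2 · P(B_t ≥ a) for a ≥ 0. Since B_t ~ N(0, t), P(B_t ≥ 4.65) = 1 − Φ(4.65/√t) = 1 − Φ(4.65/√14.65) = 1 − Φ(1.2149). So
  P(M_{14.65} ≥ 4.65) = 2(1 − Φ(1.2149)) ≈ 0.2244.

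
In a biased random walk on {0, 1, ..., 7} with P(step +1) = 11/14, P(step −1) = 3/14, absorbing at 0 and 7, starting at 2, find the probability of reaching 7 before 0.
P(hit 7 before 0) = (1 − (3/11)^2) / (1 − (3/11)^7) = 2254714/2435623

Let u_k denote P(reach 7 before 0 | start at k). Boundary: u_0 = 0, u_7 = 1. Recurrence: u_k = 11/14·u_{k+1} + 3/14·u_{k-1} for 1 ≤ k ≤ 6. Try u_k = A + B·r^k with r = q/p = (3/14)/(11/14) = 3/11. Substitution satisfies the recurrence; boundary conditions give:
  u_k = (1 − r^k) / (1 − r^N) = (1 − (3/11)^2) / (1 − (3/11)^7) = 2254714/2435623.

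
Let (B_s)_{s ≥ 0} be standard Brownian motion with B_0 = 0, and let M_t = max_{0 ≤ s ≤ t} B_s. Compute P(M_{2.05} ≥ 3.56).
P(M_{2.05} ≥ 3.56) = 2·P(B_{2.05} ≥ 3.56) = 2(1 − Φ(3.56/√2.05)) ≈ 0.0129

By the reflection principle for Brownian motion, P(M_t ≥ a) = 2 · P(B_t ≥ a) for a ≥ 0. Since B_t ~ N(0, t), P(B_t ≥ 3.56) = 1 − Φ(3.56/√t) = 1 − Φ(3.56/√2.05) = 1 − Φ(2.4864). So
  P(M_{2.05} ≥ 3.56) = 2(1 − Φ(2.4864)) ≈ 0.0129.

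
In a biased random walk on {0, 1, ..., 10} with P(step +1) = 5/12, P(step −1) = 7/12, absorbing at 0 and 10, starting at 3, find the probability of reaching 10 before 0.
P(hit 10 before 0) = (1 − (7/5)^3) / (1 − (7/5)^10) = 8515625/136354812

Let u_k denote P(reach 10 before 0 | start at k). Boundary: u_0 = 0, u_10 = 1. Recurrence: u_k = 5/12·u_{k+1} + 7/12·u_{k-1} for 1 ≤ k ≤ 9. Try u_k = A + B·r^k with r = q/p = (7/12)/(5/12) = 7/5. Substitution satisfies the recurrence; boundary conditions give:
  u_k = (1 − r^k) / (1 − r^N) = (1 − (7/5)^3) / (1 − (7/5)^10) = 8515625/136354812.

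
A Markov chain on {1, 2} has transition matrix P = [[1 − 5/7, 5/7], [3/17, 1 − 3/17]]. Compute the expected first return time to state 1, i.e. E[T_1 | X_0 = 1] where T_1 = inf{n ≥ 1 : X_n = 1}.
E[T_1 | X_0 = 1] = 1/π_1 = 106/21

For an irreducible recurrent Markov chain with stationary distribution π, E[T_i | X_0 = i] = 1/π_i (Kac's formula). Here π_1 = (3/17)/(5/7 + 3/17) = (3/17)/(106/119) = 21/106, so E[T_1 | X_0 = 1] = 1/π_1 = (5/7 + 3/17)/(3/17) = (106/119)/(3/17) = 106/21.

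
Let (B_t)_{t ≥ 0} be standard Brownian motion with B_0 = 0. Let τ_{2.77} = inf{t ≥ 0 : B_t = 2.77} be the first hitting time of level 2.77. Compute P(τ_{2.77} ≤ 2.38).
P(τ_{2.77} ≤ 2.38) = 2(1 − Φ(2.77/√2.38)) = 2(1 − Φ(1.7955)) ≈ 0.0726

By the reflection principle for standard BM, P(τ_b ≤ t) = 2 · P(B_t ≥ b). Since B_t ~ N(0, t), P(B_t ≥ 2.77) = 1 − Φ(2.77/√t) = 1 − Φ(2.77/√2.38) = 1 − Φ(1.7955) ≈ 0.03629. Doubling: P(τ_{2.77} ≤ 2.38) ≈ 2 · 0.03629 = 0.07258 ≈ 0.0726.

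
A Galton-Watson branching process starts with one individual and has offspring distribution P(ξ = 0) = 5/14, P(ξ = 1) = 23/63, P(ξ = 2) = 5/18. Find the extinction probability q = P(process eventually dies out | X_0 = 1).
q = 1

Mean offspring μ = 0·5/14 + 1·23/63 + 2·5/18 = 58/63 ≤ 1. For μ ≤ 1 with offspring not concentrated at 1, the Galton-Watson process goes extinct almost surely, so q = 1.
(Algebraic check: The pgf is f(s) = 5/14 + 23/63·s + 5/18·s². The extinction probability q is the smallest fixed point of f in [0, 1]. Setting s = f(s):
  5/18·s² + (23/63 − 1)·s + 5/14 = 0
  5/18·s² − (5/14 + 5/18)·s + 5/14 = 0
which factors as (s − 1)·(5/18·s − 5/14) = 0, giving roots s = 1 and s = (5/14)/(5/18) = 9/7. Since 9/7 ≥ 1, the smallest root in [0, 1] is s = 1.)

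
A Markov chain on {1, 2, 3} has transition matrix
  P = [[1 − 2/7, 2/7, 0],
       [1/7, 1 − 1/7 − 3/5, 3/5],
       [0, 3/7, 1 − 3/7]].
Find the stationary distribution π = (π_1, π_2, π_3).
π = (5/29, 10/29, 14/29)

This is a birth-death chain on three states, which satisfies detailed balance: π_1 · P_{12} = π_2 · P_{21} and π_2 · P_{23} = π_3 · P_{32}.
From π_1 · 2/7 = π_2 · 1/7: π_2/π_1 = (2/7)/(1/7) = 2.
From π_2 · 3/5 = π_3 · 3/7: π_3/π_2 = (3/5)/(3/7) = 7/5.
Take π_1 proportional to 1; then unnormalized π = (1, 2, 14/5). Normalize by dividing by the sum 29/5:
  π = (5/29, 10/29, 14/29).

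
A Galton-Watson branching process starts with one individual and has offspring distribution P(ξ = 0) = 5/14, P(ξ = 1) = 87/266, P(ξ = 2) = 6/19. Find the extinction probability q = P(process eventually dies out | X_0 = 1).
q = 1

Mean offspring μ = 0·5/14 + 1·87/266 + 2·6/19 = 255/266 ≤ 1. For μ ≤ 1 with offspring not concentrated at 1, the Galton-Watson process goes extinct almost surely, so q = 1.
(Algebraic check: The pgf is f(s) = 5/14 + 87/266·s + 6/19·s². The extinction probability q is the smallest fixed point of f in [0, 1]. Setting s = f(s):
  6/19·s² + (87/266 − 1)·s + 5/14 = 0
  6/19·s² − (5/14 + 6/19)·s + 5/14 = 0
which factors as (s − 1)·(6/19·s − 5/14) = 0, giving roots s = 1 and s = (5/14)/(6/19) = 95/84. Since 95/84 ≥ 1, the smallest root in [0, 1] is s = 1.)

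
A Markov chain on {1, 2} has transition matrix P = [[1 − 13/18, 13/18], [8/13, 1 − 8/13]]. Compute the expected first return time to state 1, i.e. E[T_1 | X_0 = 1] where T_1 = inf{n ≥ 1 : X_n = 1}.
E[T_1 | X_0 = 1] = 1/π_1 = 313/144

For an irreducible recurrent Markov chain with stationary distribution π, E[T_i | X_0 = i] = 1/π_i (Kac's formula). Here π_1 = (8/13)/(13/18 + 8/13) = (8/13)/(313/234) = 144/313, so E[T_1 | X_0 = 1] = 1/π_1 = (13/18 + 8/13)/(8/13) = (313/234)/(8/13) = 313/144.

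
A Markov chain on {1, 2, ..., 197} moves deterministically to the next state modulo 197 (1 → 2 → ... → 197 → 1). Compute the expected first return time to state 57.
E[T_57 | X_0 = 57] = 197

The chain cycles deterministically, so starting at state 57 it returns in exactly 197 steps. Equivalently, the stationary distribution is uniform π_j = 1/197 for every state j, so by Kac's formula E[T_57] = 1/π_57 = 197.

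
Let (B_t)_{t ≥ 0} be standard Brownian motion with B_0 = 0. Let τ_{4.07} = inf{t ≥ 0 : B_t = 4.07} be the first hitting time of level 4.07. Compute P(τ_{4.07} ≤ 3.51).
P(τ_{4.07} ≤ 3.51) = 2(1 − Φ(4.07/√3.51)) = 2(1 − Φ(2.1724)) ≈ 0.0298

By the reflection principle for standard BM, P(τ_b ≤ t) = 2 · P(B_t ≥ b). Since B_t ~ N(0, t), P(B_t ≥ 4.07) = 1 − Φ(4.07/√t) = 1 − Φ(4.07/√3.51) = 1 − Φ(2.1724) ≈ 0.01491. Doubling: P(τ_{4.07} ≤ 3.51) ≈ 2 · 0.01491 = 0.02982 ≈ 0.0298.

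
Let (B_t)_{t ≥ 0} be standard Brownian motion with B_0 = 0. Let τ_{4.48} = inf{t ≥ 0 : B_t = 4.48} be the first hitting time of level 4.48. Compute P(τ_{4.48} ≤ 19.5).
P(τ_{4.48} ≤ 19.5) = 2(1 − Φ(4.48/√19.5)) = 2(1 − Φ(1.0145)) ≈ 0.3103

By the reflection principle for standard BM, P(τ_b ≤ t) = 2 · P(B_t ≥ b). Since B_t ~ N(0, t), P(B_t ≥ 4.48) = 1 − Φ(4.48/√t) = 1 − Φ(4.48/√19.5) = 1 − Φ(1.0145) ≈ 0.15517. Doubling: P(τ_{4.48} ≤ 19.5) ≈ 2 · 0.15517 = 0.31034 ≈ 0.3103.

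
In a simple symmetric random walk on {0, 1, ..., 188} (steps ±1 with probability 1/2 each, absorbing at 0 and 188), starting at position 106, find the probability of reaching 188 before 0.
P(hit 188 before 0) = 106/188 = 53/94

Let u_k = P(hit 188 before 0 | start at k). Then u_0 = 0, u_188 = 1, and u_k = u_{k-1}/2 + u_{k+1}/2 for 1 ≤ k ≤ 187. This harmonic recurrence is solved by u_k = k/188, giving u_106 = 106/188 = 53/94.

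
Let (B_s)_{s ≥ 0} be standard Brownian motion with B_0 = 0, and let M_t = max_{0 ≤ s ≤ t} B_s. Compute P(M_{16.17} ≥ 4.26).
P(M_{16.17} ≥ 4.26) = 2·P(B_{16.17} ≥ 4.26) = 2(1 − Φ(4.26/√16.17)) ≈ 0.2894

By the reflection principle for Brownian motion, P(M_t ≥ a) = 2 · P(B_t ≥ a) for a ≥ 0. Since B_t ~ N(0, t), P(B_t ≥ 4.26) = 1 − Φ(4.26/√t) = 1 − Φ(4.26/√16.17) = 1 − Φ(1.0594). So
  P(M_{16.17} ≥ 4.26) = 2(1 − Φ(1.0594)) ≈ 0.2894.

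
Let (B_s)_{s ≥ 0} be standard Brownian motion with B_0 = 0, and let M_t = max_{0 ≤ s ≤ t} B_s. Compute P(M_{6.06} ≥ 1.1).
P(M_{6.06} ≥ 1.1) = 2·P(B_{6.06} ≥ 1.1) = 2(1 − Φ(1.1/√6.06)) ≈ 0.6550

By the reflection principle for Brownian motion, P(M_t ≥ a) = 2 · P(B_t ≥ a) for a ≥ 0. Since B_t ~ N(0, t), P(B_t ≥ 1.1) = 1 − Φ(1.1/√t) = 1 − Φ(1.1/√6.06) = 1 − Φ(0.4468). So
  P(M_{6.06} ≥ 1.1) = 2(1 − Φ(0.4468)) ≈ 0.6550.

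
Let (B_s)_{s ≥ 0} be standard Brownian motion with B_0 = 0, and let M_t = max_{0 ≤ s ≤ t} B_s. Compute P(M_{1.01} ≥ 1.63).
P(M_{1.01} ≥ 1.63) = 2·P(B_{1.01} ≥ 1.63) = 2(1 − Φ(1.63/√1.01)) ≈ 0.1048

By the reflection principle for Brownian motion, P(M_t ≥ a) = 2 · P(B_t ≥ a) for a ≥ 0. Since B_t ~ N(0, t), P(B_t ≥ 1.63) = 1 − Φ(1.63/√t) = 1 − Φ(1.63/√1.01) = 1 − Φ(1.6219). So
  P(M_{1.01} ≥ 1.63) = 2(1 − Φ(1.6219)) ≈ 0.1048.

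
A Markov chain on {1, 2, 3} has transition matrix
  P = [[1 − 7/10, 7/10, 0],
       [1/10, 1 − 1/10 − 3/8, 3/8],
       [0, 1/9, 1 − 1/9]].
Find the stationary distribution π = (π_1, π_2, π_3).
π = (8/253, 56/253, 189/253)

This is a birth-death chain on three states, which satisfies detailed balance: π_1 · P_{12} = π_2 · P_{21} and π_2 · P_{23} = π_3 · P_{32}.
From π_1 · 7/10 = π_2 · 1/10: π_2/π_1 = (7/10)/(1/10) = 7.
From π_2 · 3/8 = π_3 · 1/9: π_3/π_2 = (3/8)/(1/9) = 27/8.
Take π_1 proportional to 1; then unnormalized π = (1, 7, 189/8). Normalize by dividing by the sum 253/8:
  π = (8/253, 56/253, 189/253).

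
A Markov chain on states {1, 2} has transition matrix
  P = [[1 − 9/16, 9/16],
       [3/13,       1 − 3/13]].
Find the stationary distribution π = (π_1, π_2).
π_1 = 16/55, π_2 = 39/55

Solve πP = π with π_1 + π_2 = 1. From πP = π: π_1 · (1 − 9/16) + π_2 · 3/13 = π_1 ⇒ π_2 · 3/13 = π_1 · 9/16 ⇒ π_2/π_1 = (9/16)/(3/13) = 39/16. Together with π_1 + π_2 = 1:
  π_1 = (3/13)/(9/16 + 3/13) = (3/13)/(165/208) = 16/55,
  π_2 = (9/16)/(9/16 + 3/13) = (9/16)/(165/208) = 39/55.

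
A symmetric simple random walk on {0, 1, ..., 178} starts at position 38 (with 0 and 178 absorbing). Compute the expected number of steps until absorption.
E[τ | X_0 = 38] = 5320

Let v_k = E[τ | X_0 = k]. Boundary: v_0 = v_178 = 0. Recurrence: v_k = 1 + (v_{k-1} + v_{k+1})/2 for 1 ≤ k ≤ 177. The particular solution to v_k − (v_{k-1} + v_{k+1})/2 = 1 is v_k = −k^2. Adding homogeneous solution A + B k and matching boundaries gives v_k = k (178 − k). Substituting k = 38: v_38 = 38 · 140 = 5320.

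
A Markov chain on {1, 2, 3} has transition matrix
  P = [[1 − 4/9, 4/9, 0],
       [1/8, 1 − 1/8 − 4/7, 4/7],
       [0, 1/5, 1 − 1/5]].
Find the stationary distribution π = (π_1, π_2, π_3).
π = (7/103, 224/927, 640/927)

This is a birth-death chain on three states, which satisfies detailed balance: π_1 · P_{12} = π_2 · P_{21} and π_2 · P_{23} = π_3 · P_{32}.
From π_1 · 4/9 = π_2 · 1/8: π_2/π_1 = (4/9)/(1/8) = 32/9.
From π_2 · 4/7 = π_3 · 1/5: π_3/π_2 = (4/7)/(1/5) = 20/7.
Take π_1 proportional to 1; then unnormalized π = (1, 32/9, 640/63). Normalize by dividing by the sum 103/7:
  π = (7/103, 224/927, 640/927).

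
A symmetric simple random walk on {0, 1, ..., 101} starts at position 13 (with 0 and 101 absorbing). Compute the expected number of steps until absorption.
E[τ | X_0 = 13] = 1144

Let v_k = E[τ | X_0 = k]. Boundary: v_0 = v_101 = 0. Recurrence: v_k = 1 + (v_{k-1} + v_{k+1})/2 for 1 ≤ k ≤ 100. The particular solution to v_k − (v_{k-1} + v_{k+1})/2 = 1 is v_k = −k^2. Adding homogeneous solution A + B k and matching boundaries gives v_k = k (101 − k). Substituting k = 13: v_13 = 13 · 88 = 1144.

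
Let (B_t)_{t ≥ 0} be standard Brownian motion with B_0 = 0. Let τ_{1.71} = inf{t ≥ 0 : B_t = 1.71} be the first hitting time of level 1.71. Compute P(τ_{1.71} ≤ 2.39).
P(τ_{1.71} ≤ 2.39) = 2(1 − Φ(1.71/√2.39)) = 2(1 − Φ(1.1061)) ≈ 0.2687

By the reflection principle for standard BM, P(τ_b ≤ t) = 2 · P(B_t ≥ b). Since B_t ~ N(0, t), P(B_t ≥ 1.71) = 1 − Φ(1.71/√t) = 1 − Φ(1.71/√2.39) = 1 − Φ(1.1061) ≈ 0.13434. Doubling: P(τ_{1.71} ≤ 2.39) ≈ 2 · 0.13434 = 0.26868 ≈ 0.2687.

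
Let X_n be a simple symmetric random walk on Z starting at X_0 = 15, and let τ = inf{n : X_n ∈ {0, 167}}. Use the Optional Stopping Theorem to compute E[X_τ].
E[X_τ] = 15

X_n is a martingale and τ is a bounded-mean stopping time (indeed τ is finite a.s. with bounded expectation since the walk is in a bounded region). By the OST, E[X_τ] = E[X_0] = 15. Equivalently: E[X_τ] = 167 · P(hit 167 first) + 0 · P(hit 0 first) = 167 · (15/167) = 15.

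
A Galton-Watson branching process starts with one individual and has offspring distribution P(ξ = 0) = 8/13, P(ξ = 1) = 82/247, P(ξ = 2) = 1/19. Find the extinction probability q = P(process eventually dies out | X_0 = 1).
q = 1

Mean offspring μ = 0·8/13 + 1·82/247 + 2·1/19 = 108/247 ≤ 1. For μ ≤ 1 with offspring not concentrated at 1, the Galton-Watson process goes extinct almost surely, so q = 1.
(Algebraic check: The pgf is f(s) = 8/13 + 82/247·s + 1/19·s². The extinction probability q is the smallest fixed point of f in [0, 1]. Setting s = f(s):
  1/19·s² + (82/247 − 1)·s + 8/13 = 0
  1/19·s² − (8/13 + 1/19)·s + 8/13 = 0
which factors as (s − 1)·(1/19·s − 8/13) = 0, giving roots s = 1 and s = (8/13)/(1/19) = 152/13. Since 152/13 ≥ 1, the smallest root in [0, 1] is s = 1.)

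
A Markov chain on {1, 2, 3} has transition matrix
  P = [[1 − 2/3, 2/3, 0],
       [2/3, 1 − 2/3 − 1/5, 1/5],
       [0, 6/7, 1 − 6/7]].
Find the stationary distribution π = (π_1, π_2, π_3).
π = (30/67, 30/67, 7/67)

This is a birth-death chain on three states, which satisfies detailed balance: π_1 · P_{12} = π_2 · P_{21} and π_2 · P_{23} = π_3 · P_{32}.
From π_1 · 2/3 = π_2 · 2/3: π_2/π_1 = (2/3)/(2/3) = 1.
From π_2 · 1/5 = π_3 · 6/7: π_3/π_2 = (1/5)/(6/7) = 7/30.
Take π_1 proportional to 1; then unnormalized π = (1, 1, 7/30). Normalize by dividing by the sum 67/30:
  π = (30/67, 30/67, 7/67).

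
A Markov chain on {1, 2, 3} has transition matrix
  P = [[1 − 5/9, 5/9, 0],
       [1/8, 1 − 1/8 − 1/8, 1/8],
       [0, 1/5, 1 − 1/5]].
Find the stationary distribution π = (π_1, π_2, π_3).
π = (9/74, 20/37, 25/74)

This is a birth-death chain on three states, which satisfies detailed balance: π_1 · P_{12} = π_2 · P_{21} and π_2 · P_{23} = π_3 · P_{32}.
From π_1 · 5/9 = π_2 · 1/8: π_2/π_1 = (5/9)/(1/8) = 40/9.
From π_2 · 1/8 = π_3 · 1/5: π_3/π_2 = (1/8)/(1/5) = 5/8.
Take π_1 proportional to 1; then unnormalized π = (1, 40/9, 25/9). Normalize by dividing by the sum 74/9:
  π = (9/74, 20/37, 25/74).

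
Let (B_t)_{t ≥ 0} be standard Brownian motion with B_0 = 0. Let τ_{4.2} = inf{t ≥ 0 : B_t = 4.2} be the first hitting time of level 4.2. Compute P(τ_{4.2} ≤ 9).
P(τ_{4.2} ≤ 9) = 2(1 − Φ(4.2/√9)) = 2(1 − Φ(1.4000)) ≈ 0.1615

By the reflection principle for standard BM, P(τ_b ≤ t) = 2 · P(B_t ≥ b). Since B_t ~ N(0, t), P(B_t ≥ 4.2) = 1 − Φ(4.2/√t) = 1 − Φ(4.2/√9) = 1 − Φ(1.4000) ≈ 0.08076. Doubling: P(τ_{4.2} ≤ 9) ≈ 2 · 0.08076 = 0.16152 ≈ 0.1615.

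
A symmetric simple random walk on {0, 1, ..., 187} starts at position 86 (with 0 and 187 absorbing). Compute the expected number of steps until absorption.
E[τ | X_0 = 86] = 8686

Let v_k = E[τ | X_0 = k]. Boundary: v_0 = v_187 = 0. Recurrence: v_k = 1 + (v_{k-1} + v_{k+1})/2 for 1 ≤ k ≤ 186. The particular solution to v_k − (v_{k-1} + v_{k+1})/2 = 1 is v_k = −k^2. Adding homogeneous solution A + B k and matching boundaries gives v_k = k (187 − k). Substituting k = 86: v_86 = 86 · 101 = 8686.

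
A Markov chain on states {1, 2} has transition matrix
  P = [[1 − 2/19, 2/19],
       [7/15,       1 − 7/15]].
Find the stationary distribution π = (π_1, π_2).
π_1 = 133/163, π_2 = 30/163

Solve πP = π with π_1 + π_2 = 1. From πP = π: π_1 · (1 − 2/19) + π_2 · 7/15 = π_1 ⇒ π_2 · 7/15 = π_1 · 2/19 ⇒ π_2/π_1 = (2/19)/(7/15) = 30/133. Together with π_1 + π_2 = 1:
  π_1 = (7/15)/(2/19 + 7/15) = (7/15)/(163/285) = 133/163,
  π_2 = (2/19)/(2/19 + 7/15) = (2/19)/(163/285) = 30/163.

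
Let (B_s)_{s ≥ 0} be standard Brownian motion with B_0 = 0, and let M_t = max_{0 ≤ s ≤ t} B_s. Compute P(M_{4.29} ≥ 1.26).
P(M_{4.29} ≥ 1.26) = 2·P(B_{4.29} ≥ 1.26) = 2(1 − Φ(1.26/√4.29)) ≈ 0.5430

By the reflection principle for Brownian motion, P(M_t ≥ a) = 2 · P(B_t ≥ a) for a ≥ 0. Since B_t ~ N(0, t), P(B_t ≥ 1.26) = 1 − Φ(1.26/√t) = 1 − Φ(1.26/√4.29) = 1 − Φ(0.6083). So
  P(M_{4.29} ≥ 1.26) = 2(1 − Φ(0.6083)) ≈ 0.5430.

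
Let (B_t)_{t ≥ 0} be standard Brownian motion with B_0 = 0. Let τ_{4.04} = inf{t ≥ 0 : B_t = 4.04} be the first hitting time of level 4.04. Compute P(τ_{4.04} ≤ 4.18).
P(τ_{4.04} ≤ 4.18) = 2(1 − Φ(4.04/√4.18)) = 2(1 − Φ(1.9760)) ≈ 0.0482

By the reflection principle for standard BM, P(τ_b ≤ t) = 2 · P(B_t ≥ b). Since B_t ~ N(0, t), P(B_t ≥ 4.04) = 1 − Φ(4.04/√t) = 1 − Φ(4.04/√4.18) = 1 − Φ(1.9760) ≈ 0.02408. Doubling: P(τ_{4.04} ≤ 4.18) ≈ 2 · 0.02408 = 0.04816 ≈ 0.0482.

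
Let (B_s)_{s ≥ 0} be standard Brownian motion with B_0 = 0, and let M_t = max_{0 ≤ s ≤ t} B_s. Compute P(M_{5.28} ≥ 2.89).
P(M_{5.28} ≥ 2.89) = 2·P(B_{5.28} ≥ 2.89) = 2(1 − Φ(2.89/√5.28)) ≈ 0.2085

By the reflection principle for Brownian motion, P(M_t ≥ a) = 2 · P(B_t ≥ a) for a ≥ 0. Since B_t ~ N(0, t), P(B_t ≥ 2.89) = 1 − Φ(2.89/√t) = 1 − Φ(2.89/√5.28) = 1 − Φ(1.2577). So
  P(M_{5.28} ≥ 2.89) = 2(1 − Φ(1.2577)) ≈ 0.2085.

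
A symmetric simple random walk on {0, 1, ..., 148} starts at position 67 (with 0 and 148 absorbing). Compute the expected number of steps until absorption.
E[τ | X_0 = 67] = 5427

Let v_k = E[τ | X_0 = k]. Boundary: v_0 = v_148 = 0. Recurrence: v_k = 1 + (v_{k-1} + v_{k+1})/2 for 1 ≤ k ≤ 147. The particular solution to v_k − (v_{k-1} + v_{k+1})/2 = 1 is v_k = −k^2. Adding homogeneous solution A + B k and matching boundaries gives v_k = k (148 − k). Substituting k = 67: v_67 = 67 · 81 = 5427.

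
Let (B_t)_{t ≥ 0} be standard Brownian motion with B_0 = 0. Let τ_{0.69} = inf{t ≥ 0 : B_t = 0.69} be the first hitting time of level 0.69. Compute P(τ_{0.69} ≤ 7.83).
P(τ_{0.69} ≤ 7.83) = 2(1 − Φ(0.69/√7.83)) = 2(1 − Φ(0.2466)) ≈ 0.8052

By the reflection principle for standard BM, P(τ_b ≤ t) = 2 · P(B_t ≥ b). Since B_t ~ N(0, t), P(B_t ≥ 0.69) = 1 − Φ(0.69/√t) = 1 − Φ(0.69/√7.83) = 1 − Φ(0.2466) ≈ 0.40261. Doubling: P(τ_{0.69} ≤ 7.83) ≈ 2 · 0.40261 = 0.80522 ≈ 0.8052.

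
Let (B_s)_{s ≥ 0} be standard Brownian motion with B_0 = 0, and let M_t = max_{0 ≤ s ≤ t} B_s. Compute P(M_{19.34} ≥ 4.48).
P(M_{19.34} ≥ 4.48) = 2·P(B_{19.34} ≥ 4.48) = 2(1 − Φ(4.48/√19.34)) ≈ 0.3083

By the reflection principle for Brownian motion, P(M_t ≥ a) = 2 · P(B_t ≥ a) for a ≥ 0. Since B_t ~ N(0, t), P(B_t ≥ 4.48) = 1 − Φ(4.48/√t) = 1 − Φ(4.48/√19.34) = 1 − Φ(1.0187). So
  P(M_{19.34} ≥ 4.48) = 2(1 − Φ(1.0187)) ≈ 0.3083.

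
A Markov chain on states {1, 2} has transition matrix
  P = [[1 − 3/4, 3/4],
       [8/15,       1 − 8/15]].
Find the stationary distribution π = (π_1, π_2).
π_1 = 32/77, π_2 = 45/77

Solve πP = π with π_1 + π_2 = 1. From πP = π: π_1 · (1 − 3/4) + π_2 · 8/15 = π_1 ⇒ π_2 · 8/15 = π_1 · 3/4 ⇒ π_2/π_1 = (3/4)/(8/15) = 45/32. Together with π_1 + π_2 = 1:
  π_1 = (8/15)/(3/4 + 8/15) = (8/15)/(77/60) = 32/77,
  π_2 = (3/4)/(3/4 + 8/15) = (3/4)/(77/60) = 45/77.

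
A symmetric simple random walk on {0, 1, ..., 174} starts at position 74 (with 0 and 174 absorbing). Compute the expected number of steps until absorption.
E[τ | X_0 = 74] = 7400

Let v_k = E[τ | X_0 = k]. Boundary: v_0 = v_174 = 0. Recurrence: v_k = 1 + (v_{k-1} + v_{k+1})/2 for 1 ≤ k ≤ 173. The particular solution to v_k − (v_{k-1} + v_{k+1})/2 = 1 is v_k = −k^2. Adding homogeneous solution A + B k and matching boundaries gives v_k = k (174 − k). Substituting k = 74: v_74 = 74 · 100 = 7400.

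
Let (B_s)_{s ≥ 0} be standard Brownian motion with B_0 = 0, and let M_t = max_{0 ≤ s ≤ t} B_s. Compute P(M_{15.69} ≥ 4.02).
P(M_{15.69} ≥ 4.02) = 2·P(B_{15.69} ≥ 4.02) = 2(1 − Φ(4.02/√15.69)) ≈ 0.3102

By the reflection principle for Brownian motion, P(M_t ≥ a) = 2 · P(B_t ≥ a) for a ≥ 0. Since B_t ~ N(0, t), P(B_t ≥ 4.02) = 1 − Φ(4.02/√t) = 1 − Φ(4.02/√15.69) = 1 − Φ(1.0149). So
  P(M_{15.69} ≥ 4.02) = 2(1 − Φ(1.0149)) ≈ 0.3102.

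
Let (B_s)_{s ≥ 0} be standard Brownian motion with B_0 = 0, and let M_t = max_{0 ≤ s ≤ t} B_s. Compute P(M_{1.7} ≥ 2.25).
P(M_{1.7} ≥ 2.25) = 2·P(B_{1.7} ≥ 2.25) = 2(1 − Φ(2.25/√1.7)) ≈ 0.0844

By the reflection principle for Brownian motion, P(M_t ≥ a) = 2 · P(B_t ≥ a) for a ≥ 0. Since B_t ~ N(0, t), P(B_t ≥ 2.25) = 1 − Φ(2.25/√t) = 1 − Φ(2.25/√1.7) = 1 − Φ(1.7257). So
  P(M_{1.7} ≥ 2.25) = 2(1 − Φ(1.7257)) ≈ 0.0844.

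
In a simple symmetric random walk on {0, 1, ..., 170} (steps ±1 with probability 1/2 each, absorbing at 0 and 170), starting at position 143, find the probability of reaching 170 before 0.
P(hit 170 before 0) = 143/170

Let u_k = P(hit 170 before 0 | start at k). Then u_0 = 0, u_170 = 1, and u_k = u_{k-1}/2 + u_{k+1}/2 for 1 ≤ k ≤ 169. This harmonic recurrence is solved by u_k = k/170, giving u_143 = 143/170.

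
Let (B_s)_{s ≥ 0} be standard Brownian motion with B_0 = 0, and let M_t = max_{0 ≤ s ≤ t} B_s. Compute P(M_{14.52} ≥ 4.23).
P(M_{14.52} ≥ 4.23) = 2·P(B_{14.52} ≥ 4.23) = 2(1 − Φ(4.23/√14.52)) ≈ 0.2670

By the reflection principle for Brownian motion, P(M_t ≥ a) = 2 · P(B_t ≥ a) for a ≥ 0. Since B_t ~ N(0, t), P(B_t ≥ 4.23) = 1 − Φ(4.23/√t) = 1 − Φ(4.23/√14.52) = 1 − Φ(1.1101). So
  P(M_{14.52} ≥ 4.23) = 2(1 − Φ(1.1101)) ≈ 0.2670.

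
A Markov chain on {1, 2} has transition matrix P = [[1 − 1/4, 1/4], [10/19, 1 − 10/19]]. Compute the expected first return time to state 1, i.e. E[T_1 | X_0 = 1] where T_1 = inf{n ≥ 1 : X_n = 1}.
E[T_1 | X_0 = 1] = 1/π_1 = 59/40

For an irreducible recurrent Markov chain with stationary distribution π, E[T_i | X_0 = i] = 1/π_i (Kac's formula). Here π_1 = (10/19)/(1/4 + 10/19) = (10/19)/(59/76) = 40/59, so E[T_1 | X_0 = 1] = 1/π_1 = (1/4 + 10/19)/(10/19) = (59/76)/(10/19) = 59/40.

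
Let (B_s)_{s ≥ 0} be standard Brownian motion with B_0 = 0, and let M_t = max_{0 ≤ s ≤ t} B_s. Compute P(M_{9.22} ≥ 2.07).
P(M_{9.22} ≥ 2.07) = 2·P(B_{9.22} ≥ 2.07) = 2(1 − Φ(2.07/√9.22)) ≈ 0.4954

By the reflection principle for Brownian motion, P(M_t ≥ a) = 2 · P(B_t ≥ a) for a ≥ 0. Since B_t ~ N(0, t), P(B_t ≥ 2.07) = 1 − Φ(2.07/√t) = 1 − Φ(2.07/√9.22) = 1 − Φ(0.6817). So
  P(M_{9.22} ≥ 2.07) = 2(1 − Φ(0.6817)) ≈ 0.4954.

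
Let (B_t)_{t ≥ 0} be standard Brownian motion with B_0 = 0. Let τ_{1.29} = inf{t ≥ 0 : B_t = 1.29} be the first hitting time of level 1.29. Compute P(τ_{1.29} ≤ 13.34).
P(τ_{1.29} ≤ 13.34) = 2(1 − Φ(1.29/√13.34)) = 2(1 − Φ(0.3532)) ≈ 0.7239

By the reflection principle for standard BM, P(τ_b ≤ t) = 2 · P(B_t ≥ b). Since B_t ~ N(0, t), P(B_t ≥ 1.29) = 1 − Φ(1.29/√t) = 1 − Φ(1.29/√13.34) = 1 − Φ(0.3532) ≈ 0.36197. Doubling: P(τ_{1.29} ≤ 13.34) ≈ 2 · 0.36197 = 0.72394 ≈ 0.7239.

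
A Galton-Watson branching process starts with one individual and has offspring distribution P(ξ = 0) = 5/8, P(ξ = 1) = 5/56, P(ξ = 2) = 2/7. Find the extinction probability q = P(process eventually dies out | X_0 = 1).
q = 1

Mean offspring μ = 0·5/8 + 1·5/56 + 2·2/7 = 37/56 ≤ 1. For μ ≤ 1 with offspring not concentrated at 1, the Galton-Watson process goes extinct almost surely, so q = 1.
(Algebraic check: The pgf is f(s) = 5/8 + 5/56·s + 2/7·s². The extinction probability q is the smallest fixed point of f in [0, 1]. Setting s = f(s):
  2/7·s² + (5/56 − 1)·s + 5/8 = 0
  2/7·s² − (5/8 + 2/7)·s + 5/8 = 0
which factors as (s − 1)·(2/7·s − 5/8) = 0, giving roots s = 1 and s = (5/8)/(2/7) = 35/16. Since 35/16 ≥ 1, the smallest root in [0, 1] is s = 1.)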